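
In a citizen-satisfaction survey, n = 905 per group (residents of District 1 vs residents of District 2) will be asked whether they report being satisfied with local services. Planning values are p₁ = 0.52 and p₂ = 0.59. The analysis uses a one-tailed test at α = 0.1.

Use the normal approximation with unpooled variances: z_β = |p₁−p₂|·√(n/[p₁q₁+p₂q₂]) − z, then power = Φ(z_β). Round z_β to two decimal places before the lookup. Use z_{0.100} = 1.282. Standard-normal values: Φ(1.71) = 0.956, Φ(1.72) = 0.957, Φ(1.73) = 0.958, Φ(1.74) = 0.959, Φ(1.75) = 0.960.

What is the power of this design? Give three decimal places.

Power ≈ 0.957

z_β = |p₁−p₂|·√(n/[p₁q₁+p₂q₂]) − z_α
    = 0.07 · √(905/0.4915) − 1.282
    = 0.07 · 42.9104 − 1.282
    = 3.0037 − 1.282 = 1.7217 → 1.72
Power = Φ(1.72) = 0.957.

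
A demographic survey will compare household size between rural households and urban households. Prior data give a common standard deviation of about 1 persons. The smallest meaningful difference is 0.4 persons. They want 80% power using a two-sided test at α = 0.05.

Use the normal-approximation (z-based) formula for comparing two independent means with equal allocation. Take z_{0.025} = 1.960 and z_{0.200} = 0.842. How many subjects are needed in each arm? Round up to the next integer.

n = (z_{α/2} + z_β)² · (σ₁² + σ₂²) / δ²
  = (1.960 + 0.842)² · (2·1² = 2) / 0.4²
  = 7.8512 · 2 / 0.16
  = 98.14
Round up → n = 99 per group.

n = 99 per group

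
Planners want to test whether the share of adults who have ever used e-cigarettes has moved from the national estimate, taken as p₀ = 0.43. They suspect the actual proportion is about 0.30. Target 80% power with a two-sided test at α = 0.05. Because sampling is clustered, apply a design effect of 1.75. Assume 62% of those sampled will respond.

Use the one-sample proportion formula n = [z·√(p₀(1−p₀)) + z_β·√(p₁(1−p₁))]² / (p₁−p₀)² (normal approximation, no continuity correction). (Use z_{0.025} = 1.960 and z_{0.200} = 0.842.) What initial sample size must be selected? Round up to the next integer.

n = [z_{α/2}·√(p₀q₀) + z_β·√(p₁q₁)]² / (p₁ − p₀)²
  = [1.960·√(0.43·0.57) + 0.842·√(0.30·0.70)]² / (-0.13)²
  = [1.960·0.4951 + 0.842·0.4583]² / 0.0169
  = [1.3562]² / 0.0169
  = 108.83
Design effect: 1.75 × 108.83 = 190.46.
Adjust for 62% response: 190.46 / 0.62 = 307.19.
Round up → n = 308.

n = 308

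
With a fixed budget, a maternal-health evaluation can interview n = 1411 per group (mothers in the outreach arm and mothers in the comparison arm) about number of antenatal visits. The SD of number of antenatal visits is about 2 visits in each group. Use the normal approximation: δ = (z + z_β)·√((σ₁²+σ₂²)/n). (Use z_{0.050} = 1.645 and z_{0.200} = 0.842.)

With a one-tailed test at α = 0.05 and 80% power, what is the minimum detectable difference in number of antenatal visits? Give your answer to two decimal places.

δ = (z_α + z_β) · √((σ₁²+σ₂²)/n)
  = (1.645 + 0.842) · √(8/1411)
  = 2.487 · √0.00567
  = 2.487 · 0.0753
  = 0.1873

Minimum detectable difference ≈ 0.19 visits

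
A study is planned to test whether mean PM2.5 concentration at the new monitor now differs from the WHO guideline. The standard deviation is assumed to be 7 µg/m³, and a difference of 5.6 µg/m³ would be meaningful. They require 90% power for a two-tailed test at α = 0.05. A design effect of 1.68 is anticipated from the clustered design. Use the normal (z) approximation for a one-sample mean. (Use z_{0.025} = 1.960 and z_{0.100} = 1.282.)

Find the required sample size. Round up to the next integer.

n = 28

n = (z_{α/2} + z_β)² · σ² / δ²
  = (1.960 + 1.282)² · 7² / 5.6²
  = 10.5106 · 49 / 31.36
  = 16.42
Design effect: 1.68 × 16.42 = 27.59.
Round up → n = 28.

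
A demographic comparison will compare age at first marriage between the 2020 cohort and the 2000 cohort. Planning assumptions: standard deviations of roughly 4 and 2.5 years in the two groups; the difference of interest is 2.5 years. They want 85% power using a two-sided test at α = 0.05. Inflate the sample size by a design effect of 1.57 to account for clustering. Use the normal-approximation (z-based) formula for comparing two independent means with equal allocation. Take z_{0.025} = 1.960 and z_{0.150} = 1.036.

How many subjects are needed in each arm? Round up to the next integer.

n = (z_{α/2} + z_β)² · (σ₁² + σ₂²) / δ²
  = (1.960 + 1.036)² · (4² + 2.5² = 22.25) / 2.5²
  = 8.9760 · 22.25 / 6.25
  = 31.95
Design effect: 1.57 × 31.95 = 50.17.
Round up → n = 51 per group.

n = 51 per group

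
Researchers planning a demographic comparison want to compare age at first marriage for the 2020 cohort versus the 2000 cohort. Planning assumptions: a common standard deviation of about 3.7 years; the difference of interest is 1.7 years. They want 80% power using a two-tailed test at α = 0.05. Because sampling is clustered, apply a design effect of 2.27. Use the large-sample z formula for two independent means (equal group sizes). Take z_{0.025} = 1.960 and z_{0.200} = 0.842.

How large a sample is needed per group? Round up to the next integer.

n = (z_{α/2} + z_β)² · (σ₁² + σ₂²) / δ²
  = (1.960 + 0.842)² · (2·3.7² = 27.38) / 1.7²
  = 7.8512 · 27.38 / 2.89
  = 74.38
Design effect: 2.27 × 74.38 = 168.85.
Round up → n = 169 per group.

n = 169 per group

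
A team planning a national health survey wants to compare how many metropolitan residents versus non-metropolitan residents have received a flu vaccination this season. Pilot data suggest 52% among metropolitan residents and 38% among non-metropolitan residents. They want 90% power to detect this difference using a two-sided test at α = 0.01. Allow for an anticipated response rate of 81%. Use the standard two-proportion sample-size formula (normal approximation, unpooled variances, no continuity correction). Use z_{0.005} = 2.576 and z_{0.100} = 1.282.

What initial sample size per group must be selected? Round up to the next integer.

n = (z_{α/2} + z_β)² · [p₁(1−p₁) + p₂(1−p₂)] / (p₁ − p₂)²
  = (2.576 + 1.282)² · (0.52·0.48 + 0.38·0.62) / (0.14)²
  = (3.858)² · (0.2496 + 0.2356) / 0.0196
  = 14.8842 · 0.4852 / 0.0196
  = 368.46
Adjust for 81% response: 368.46 / 0.81 = 454.89.
Round up → n = 455 per group.

n = 455 per group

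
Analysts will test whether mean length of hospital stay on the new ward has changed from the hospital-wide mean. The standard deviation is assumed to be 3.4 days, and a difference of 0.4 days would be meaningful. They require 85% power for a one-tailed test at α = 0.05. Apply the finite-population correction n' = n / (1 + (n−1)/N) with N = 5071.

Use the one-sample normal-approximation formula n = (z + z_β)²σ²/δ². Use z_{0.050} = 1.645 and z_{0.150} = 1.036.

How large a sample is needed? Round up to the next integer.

n = 472

n = (z_α + z_β)² · σ² / δ²
  = (1.645 + 1.036)² · 3.4² / 0.4²
  = 7.1878 · 11.56 / 0.16
  = 519.32
Finite-population correction (N = 5071): 519.32 / (1 + (519.32 − 1)/5071) = 471.16.
Round up → n = 472.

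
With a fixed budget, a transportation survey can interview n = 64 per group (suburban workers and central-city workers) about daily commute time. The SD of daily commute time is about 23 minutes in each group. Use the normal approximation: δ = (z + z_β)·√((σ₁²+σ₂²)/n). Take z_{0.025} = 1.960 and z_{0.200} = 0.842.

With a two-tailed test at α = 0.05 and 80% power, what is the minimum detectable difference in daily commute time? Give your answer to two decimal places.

δ = (z_{α/2} + z_β) · √((σ₁²+σ₂²)/n)
  = (1.960 + 0.842) · √(1058/64)
  = 2.802 · √16.5312
  = 2.802 · 4.0659
  = 11.3926

Minimum detectable difference ≈ 11.39 minutes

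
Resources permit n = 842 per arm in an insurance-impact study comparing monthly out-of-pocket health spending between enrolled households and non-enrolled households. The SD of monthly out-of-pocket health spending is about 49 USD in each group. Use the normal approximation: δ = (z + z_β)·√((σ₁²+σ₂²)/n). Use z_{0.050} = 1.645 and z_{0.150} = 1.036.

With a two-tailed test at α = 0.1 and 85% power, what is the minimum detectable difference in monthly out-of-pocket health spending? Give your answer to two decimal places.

Minimum detectable difference ≈ 6.40 USD

δ = (z_{α/2} + z_β) · √((σ₁²+σ₂²)/n)
  = (1.645 + 1.036) · √(4802/842)
  = 2.681 · √5.7031
  = 2.681 · 2.3881
  = 6.4025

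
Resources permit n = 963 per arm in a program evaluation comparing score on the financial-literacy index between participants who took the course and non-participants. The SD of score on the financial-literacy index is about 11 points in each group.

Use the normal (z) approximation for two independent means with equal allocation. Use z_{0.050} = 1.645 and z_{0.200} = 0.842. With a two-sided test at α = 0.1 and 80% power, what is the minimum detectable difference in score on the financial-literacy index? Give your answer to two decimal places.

Minimum detectable difference ≈ 1.25 points

δ = (z_{α/2} + z_β) · √((σ₁²+σ₂²)/n)
  = (1.645 + 0.842) · √(242/963)
  = 2.487 · √0.2513
  = 2.487 · 0.5013
  = 1.2467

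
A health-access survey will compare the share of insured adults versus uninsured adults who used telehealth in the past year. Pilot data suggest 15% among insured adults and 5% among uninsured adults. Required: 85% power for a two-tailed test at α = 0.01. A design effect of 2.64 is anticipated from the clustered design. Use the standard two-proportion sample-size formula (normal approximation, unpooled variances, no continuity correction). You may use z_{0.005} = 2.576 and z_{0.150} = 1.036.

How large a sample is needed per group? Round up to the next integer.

n = (z_{α/2} + z_β)² · [p₁(1−p₁) + p₂(1−p₂)] / (p₁ − p₂)²
  = (2.576 + 1.036)² · (0.15·0.85 + 0.05·0.95) / (0.10)²
  = (3.612)² · (0.1275 + 0.0475) / 0.0100
  = 13.0465 · 0.1750 / 0.0100
  = 228.31
Design effect: 2.64 × 228.31 = 602.75.
Round up → n = 603 per group.

n = 603 per group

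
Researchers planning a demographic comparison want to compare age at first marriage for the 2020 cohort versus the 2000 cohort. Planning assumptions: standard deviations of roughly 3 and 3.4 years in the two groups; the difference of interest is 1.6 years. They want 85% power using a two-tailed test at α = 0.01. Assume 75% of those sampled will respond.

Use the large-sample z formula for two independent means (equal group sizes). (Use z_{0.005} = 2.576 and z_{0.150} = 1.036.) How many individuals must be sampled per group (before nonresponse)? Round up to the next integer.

n = 140 per group

n = (z_{α/2} + z_β)² · (σ₁² + σ₂²) / δ²
  = (2.576 + 1.036)² · (3² + 3.4² = 20.56) / 1.6²
  = 13.0465 · 20.56 / 2.56
  = 104.78
Adjust for 75% response: 104.78 / 0.75 = 139.71.
Round up → n = 140 per group.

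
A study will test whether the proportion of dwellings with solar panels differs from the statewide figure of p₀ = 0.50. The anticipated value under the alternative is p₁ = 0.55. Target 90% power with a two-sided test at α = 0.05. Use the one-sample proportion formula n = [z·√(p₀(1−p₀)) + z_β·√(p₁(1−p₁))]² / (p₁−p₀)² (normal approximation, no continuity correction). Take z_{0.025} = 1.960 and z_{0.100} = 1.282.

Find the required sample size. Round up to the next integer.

n = 1047

n = [z_{α/2}·√(p₀q₀) + z_β·√(p₁q₁)]² / (p₁ − p₀)²
  = [1.960·√(0.50·0.50) + 1.282·√(0.55·0.45)]² / (0.05)²
  = [1.960·0.5000 + 1.282·0.4975]² / 0.0025
  = [1.6178]² / 0.0025
  = 1046.89
Round up → n = 1047.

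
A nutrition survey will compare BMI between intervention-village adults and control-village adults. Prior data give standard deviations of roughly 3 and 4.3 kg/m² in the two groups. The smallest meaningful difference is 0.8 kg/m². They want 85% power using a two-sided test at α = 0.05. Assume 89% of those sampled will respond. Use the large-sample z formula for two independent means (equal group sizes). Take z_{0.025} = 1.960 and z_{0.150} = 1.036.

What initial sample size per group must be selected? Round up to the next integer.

n = 434 per group

n = (z_{α/2} + z_β)² · (σ₁² + σ₂²) / δ²
  = (1.960 + 1.036)² · (3² + 4.3² = 27.49) / 0.8²
  = 8.9760 · 27.49 / 0.64
  = 385.55
Adjust for 89% response: 385.55 / 0.89 = 433.20.
Round up → n = 434 per group.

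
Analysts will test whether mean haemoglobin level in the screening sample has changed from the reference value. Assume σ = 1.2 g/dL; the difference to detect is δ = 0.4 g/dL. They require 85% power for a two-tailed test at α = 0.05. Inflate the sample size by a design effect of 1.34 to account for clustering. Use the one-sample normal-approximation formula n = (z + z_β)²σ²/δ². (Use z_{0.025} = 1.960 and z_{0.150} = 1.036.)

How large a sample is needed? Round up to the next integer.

n = 109

n = (z_{α/2} + z_β)² · σ² / δ²
  = (1.960 + 1.036)² · 1.2² / 0.4²
  = 8.9760 · 1.44 / 0.16
  = 80.78
Design effect: 1.34 × 80.78 = 108.25.
Round up → n = 109.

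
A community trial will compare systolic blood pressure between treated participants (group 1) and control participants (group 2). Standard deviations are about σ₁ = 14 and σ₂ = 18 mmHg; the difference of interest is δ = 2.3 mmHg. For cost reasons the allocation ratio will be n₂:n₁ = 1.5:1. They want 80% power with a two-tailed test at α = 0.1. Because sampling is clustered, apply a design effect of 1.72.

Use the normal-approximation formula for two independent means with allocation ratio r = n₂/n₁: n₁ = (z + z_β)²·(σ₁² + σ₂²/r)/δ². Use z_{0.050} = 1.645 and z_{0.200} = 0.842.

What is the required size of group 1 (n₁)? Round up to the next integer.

n₁ = (z_{α/2} + z_β)² · (σ₁² + σ₂²/r) / δ²
   = (1.645 + 0.842)² · (14² + 18²/1.5) / 2.3²
   = 6.1852 · (196 + 216) / 5.29
   = 6.1852 · 412 / 5.29
   = 481.72
Design effect: 1.72 × 481.72 = 828.56.
Round up → n₁ = 829; n₂ = r·n₁ = 1.5 × 829 = 1244.

n₁ = 829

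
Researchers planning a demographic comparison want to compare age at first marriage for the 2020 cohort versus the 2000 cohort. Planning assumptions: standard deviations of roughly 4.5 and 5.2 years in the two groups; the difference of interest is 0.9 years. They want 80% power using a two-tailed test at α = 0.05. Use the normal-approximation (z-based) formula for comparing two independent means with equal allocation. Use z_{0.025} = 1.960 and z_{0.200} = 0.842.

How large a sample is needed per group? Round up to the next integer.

n = (z_{α/2} + z_β)² · (σ₁² + σ₂²) / δ²
  = (1.960 + 0.842)² · (4.5² + 5.2² = 47.29) / 0.9²
  = 7.8512 · 47.29 / 0.81
  = 458.37
Round up → n = 459 per group.

n = 459 per group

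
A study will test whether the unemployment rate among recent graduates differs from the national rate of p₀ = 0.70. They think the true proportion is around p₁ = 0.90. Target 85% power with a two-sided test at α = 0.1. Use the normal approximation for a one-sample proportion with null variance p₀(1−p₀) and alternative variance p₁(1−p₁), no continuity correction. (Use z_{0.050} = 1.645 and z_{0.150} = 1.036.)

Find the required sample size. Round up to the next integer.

n = [z_{α/2}·√(p₀q₀) + z_β·√(p₁q₁)]² / (p₁ − p₀)²
  = [1.645·√(0.70·0.30) + 1.036·√(0.90·0.10)]² / (0.20)²
  = [1.645·0.4583 + 1.036·0.3000]² / 0.0400
  = [1.0646]² / 0.0400
  = 28.34
Round up → n = 29.

n = 29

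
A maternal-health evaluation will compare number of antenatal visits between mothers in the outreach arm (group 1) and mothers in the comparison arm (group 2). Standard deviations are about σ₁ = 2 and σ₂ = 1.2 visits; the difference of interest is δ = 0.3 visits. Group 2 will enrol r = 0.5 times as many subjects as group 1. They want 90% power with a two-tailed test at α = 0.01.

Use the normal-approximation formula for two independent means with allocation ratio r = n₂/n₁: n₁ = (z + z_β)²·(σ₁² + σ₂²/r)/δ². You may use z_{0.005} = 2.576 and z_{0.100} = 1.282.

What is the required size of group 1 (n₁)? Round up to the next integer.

n₁ = 1138

n₁ = (z_{α/2} + z_β)² · (σ₁² + σ₂²/r) / δ²
   = (2.576 + 1.282)² · (2² + 1.2²/0.5) / 0.3²
   = 14.8842 · (4 + 2.88) / 0.09
   = 14.8842 · 6.88 / 0.09
   = 1137.81
Round up → n₁ = 1138; n₂ = r·n₁ = 0.5 × 1138 = 569.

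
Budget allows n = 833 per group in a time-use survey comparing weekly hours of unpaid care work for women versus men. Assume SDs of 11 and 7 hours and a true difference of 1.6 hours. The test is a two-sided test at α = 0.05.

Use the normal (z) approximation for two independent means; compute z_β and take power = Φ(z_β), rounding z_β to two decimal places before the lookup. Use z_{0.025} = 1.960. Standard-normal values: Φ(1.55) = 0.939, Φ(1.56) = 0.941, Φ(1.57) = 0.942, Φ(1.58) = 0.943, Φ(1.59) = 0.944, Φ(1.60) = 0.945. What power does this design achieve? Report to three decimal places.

z_β = δ·√(n/(σ₁²+σ₂²)) − z_{α/2}
    = 1.6 · √(833/170) − 1.960
    = 1.6 · 2.21359 − 1.960
    = 3.5418 − 1.960 = 1.5818 → 1.58
Power = Φ(1.58) = 0.943.

Power ≈ 0.943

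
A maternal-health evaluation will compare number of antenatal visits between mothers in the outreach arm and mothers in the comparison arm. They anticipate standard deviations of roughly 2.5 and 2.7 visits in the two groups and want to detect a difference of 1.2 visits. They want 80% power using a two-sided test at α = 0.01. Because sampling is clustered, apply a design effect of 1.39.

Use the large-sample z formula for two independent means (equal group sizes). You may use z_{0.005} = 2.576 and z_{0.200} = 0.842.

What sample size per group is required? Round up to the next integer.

n = 153 per group

n = (z_{α/2} + z_β)² · (σ₁² + σ₂²) / δ²
  = (2.576 + 0.842)² · (2.5² + 2.7² = 13.54) / 1.2²
  = 11.6827 · 13.54 / 1.44
  = 109.85
Design effect: 1.39 × 109.85 = 152.69.
Round up → n = 153 per group.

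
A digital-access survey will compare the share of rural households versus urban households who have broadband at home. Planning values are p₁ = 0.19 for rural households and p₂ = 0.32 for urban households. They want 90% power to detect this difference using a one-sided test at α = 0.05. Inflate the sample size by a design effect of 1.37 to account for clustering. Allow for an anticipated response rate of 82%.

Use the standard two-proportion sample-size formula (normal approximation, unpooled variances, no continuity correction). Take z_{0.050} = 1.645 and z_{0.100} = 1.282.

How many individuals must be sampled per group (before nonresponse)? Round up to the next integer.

n = (z_α + z_β)² · [p₁(1−p₁) + p₂(1−p₂)] / (p₁ − p₂)²
  = (1.645 + 1.282)² · (0.19·0.81 + 0.32·0.68) / (-0.13)²
  = (2.927)² · (0.1539 + 0.2176) / 0.0169
  = 8.5673 · 0.3715 / 0.0169
  = 188.33
Design effect: 1.37 × 188.33 = 258.01.
Adjust for 82% response: 258.01 / 0.82 = 314.65.
Round up → n = 315 per group.

n = 315 per group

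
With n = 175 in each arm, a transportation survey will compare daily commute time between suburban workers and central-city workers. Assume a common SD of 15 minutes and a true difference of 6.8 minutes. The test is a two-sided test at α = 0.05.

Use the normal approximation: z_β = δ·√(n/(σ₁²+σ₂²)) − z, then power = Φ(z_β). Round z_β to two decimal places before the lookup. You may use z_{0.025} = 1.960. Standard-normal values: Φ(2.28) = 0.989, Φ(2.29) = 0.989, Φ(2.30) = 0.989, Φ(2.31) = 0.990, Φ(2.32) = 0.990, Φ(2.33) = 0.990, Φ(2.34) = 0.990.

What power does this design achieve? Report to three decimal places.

Power ≈ 0.989

z_β = δ·√(n/(σ₁²+σ₂²)) − z_{α/2}
    = 6.8 · √(175/450) − 1.960
    = 6.8 · 0.62361 − 1.960
    = 4.2405 − 1.960 = 2.2805 → 2.28
Power = Φ(2.28) = 0.989.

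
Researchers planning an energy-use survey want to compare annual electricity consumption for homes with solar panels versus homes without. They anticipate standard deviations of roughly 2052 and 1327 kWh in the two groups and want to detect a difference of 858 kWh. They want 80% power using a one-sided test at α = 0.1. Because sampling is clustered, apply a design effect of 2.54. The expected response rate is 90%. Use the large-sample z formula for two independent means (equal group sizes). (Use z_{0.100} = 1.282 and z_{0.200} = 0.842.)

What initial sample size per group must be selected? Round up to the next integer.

n = 104 per group

n = (z_α + z_β)² · (σ₁² + σ₂²) / δ²
  = (1.282 + 0.842)² · (2052² + 1327² = 5971633) / 858²
  = 4.5114 · 5971633 / 736164
  = 36.60
Design effect: 2.54 × 36.60 = 92.95.
Adjust for 90% response: 92.95 / 0.90 = 103.28.
Round up → n = 104 per group.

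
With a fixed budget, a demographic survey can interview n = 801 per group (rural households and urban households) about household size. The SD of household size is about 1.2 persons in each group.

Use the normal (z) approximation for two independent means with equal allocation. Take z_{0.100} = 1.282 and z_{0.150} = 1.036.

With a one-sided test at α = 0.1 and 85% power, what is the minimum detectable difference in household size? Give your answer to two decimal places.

δ = (z_α + z_β) · √((σ₁²+σ₂²)/n)
  = (1.282 + 1.036) · √(2.88/801)
  = 2.318 · √0.0036
  = 2.318 · 0.0600
  = 0.1390

Minimum detectable difference ≈ 0.14 persons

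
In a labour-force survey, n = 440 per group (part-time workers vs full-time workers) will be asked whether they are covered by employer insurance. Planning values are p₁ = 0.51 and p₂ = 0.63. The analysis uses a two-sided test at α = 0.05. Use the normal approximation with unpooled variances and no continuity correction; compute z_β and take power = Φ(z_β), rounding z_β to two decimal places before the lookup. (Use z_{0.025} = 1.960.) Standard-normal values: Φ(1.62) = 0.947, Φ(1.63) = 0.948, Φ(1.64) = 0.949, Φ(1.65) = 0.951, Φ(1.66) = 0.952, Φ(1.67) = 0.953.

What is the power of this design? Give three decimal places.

z_β = |p₁−p₂|·√(n/[p₁q₁+p₂q₂]) − z_{α/2}
    = 0.12 · √(440/0.4830) − 1.960
    = 0.12 · 30.1823 − 1.960
    = 3.6219 − 1.960 = 1.6619 → 1.66
Power = Φ(1.66) = 0.952.

Power ≈ 0.952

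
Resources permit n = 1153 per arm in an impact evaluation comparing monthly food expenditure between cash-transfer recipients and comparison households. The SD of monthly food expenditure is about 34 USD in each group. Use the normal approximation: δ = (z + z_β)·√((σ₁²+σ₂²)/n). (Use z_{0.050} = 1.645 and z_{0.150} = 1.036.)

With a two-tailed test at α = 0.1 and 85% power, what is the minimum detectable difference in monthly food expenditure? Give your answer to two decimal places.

δ = (z_{α/2} + z_β) · √((σ₁²+σ₂²)/n)
  = (1.645 + 1.036) · √(2312/1153)
  = 2.681 · √2.0052
  = 2.681 · 1.4161
  = 3.7964

Minimum detectable difference ≈ 3.80 USD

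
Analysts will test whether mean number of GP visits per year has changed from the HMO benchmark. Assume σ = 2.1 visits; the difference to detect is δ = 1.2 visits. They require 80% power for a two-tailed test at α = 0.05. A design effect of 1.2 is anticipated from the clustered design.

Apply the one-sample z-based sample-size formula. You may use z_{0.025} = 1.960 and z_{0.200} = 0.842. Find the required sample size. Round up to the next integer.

n = (z_{α/2} + z_β)² · σ² / δ²
  = (1.960 + 0.842)² · 2.1² / 1.2²
  = 7.8512 · 4.41 / 1.44
  = 24.04
Design effect: 1.2 × 24.04 = 28.85.
Round up → n = 29.

n = 29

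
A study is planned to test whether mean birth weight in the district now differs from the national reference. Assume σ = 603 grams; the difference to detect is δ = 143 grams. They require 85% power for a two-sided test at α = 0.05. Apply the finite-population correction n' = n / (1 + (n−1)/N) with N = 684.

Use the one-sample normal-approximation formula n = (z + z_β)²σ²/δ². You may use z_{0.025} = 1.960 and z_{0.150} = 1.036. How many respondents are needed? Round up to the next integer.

n = (z_{α/2} + z_β)² · σ² / δ²
  = (1.960 + 1.036)² · 603² / 143²
  = 8.9760 · 363609 / 20449
  = 159.60
Finite-population correction (N = 684): 159.60 / (1 + (159.60 − 1)/684) = 129.56.
Round up → n = 130.

n = 130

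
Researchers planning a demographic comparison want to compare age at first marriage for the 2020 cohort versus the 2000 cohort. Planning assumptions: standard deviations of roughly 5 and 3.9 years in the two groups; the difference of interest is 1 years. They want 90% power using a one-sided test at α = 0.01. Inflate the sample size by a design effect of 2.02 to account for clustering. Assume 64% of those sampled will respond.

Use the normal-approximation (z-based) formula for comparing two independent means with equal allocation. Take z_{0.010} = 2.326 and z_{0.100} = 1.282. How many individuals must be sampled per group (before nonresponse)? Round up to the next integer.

n = (z_α + z_β)² · (σ₁² + σ₂²) / δ²
  = (2.326 + 1.282)² · (5² + 3.9² = 40.21) / 1²
  = 13.0177 · 40.21 / 1
  = 523.44
Design effect: 2.02 × 523.44 = 1057.35.
Adjust for 64% response: 1057.35 / 0.64 = 1652.11.
Round up → n = 1653 per group.

n = 1653 per group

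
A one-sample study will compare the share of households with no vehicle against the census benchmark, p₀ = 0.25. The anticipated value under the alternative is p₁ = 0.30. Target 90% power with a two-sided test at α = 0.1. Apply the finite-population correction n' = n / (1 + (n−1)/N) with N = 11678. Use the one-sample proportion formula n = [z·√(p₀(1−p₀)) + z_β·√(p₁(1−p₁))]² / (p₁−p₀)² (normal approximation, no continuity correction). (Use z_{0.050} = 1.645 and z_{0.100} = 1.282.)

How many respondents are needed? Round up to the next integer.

n = 639

n = [z_{α/2}·√(p₀q₀) + z_β·√(p₁q₁)]² / (p₁ − p₀)²
  = [1.645·√(0.25·0.75) + 1.282·√(0.30·0.70)]² / (0.05)²
  = [1.645·0.4330 + 1.282·0.4583]² / 0.0025
  = [1.2998]² / 0.0025
  = 675.78
Finite-population correction (N = 11678): 675.78 / (1 + (675.78 − 1)/11678) = 638.87.
Round up → n = 639.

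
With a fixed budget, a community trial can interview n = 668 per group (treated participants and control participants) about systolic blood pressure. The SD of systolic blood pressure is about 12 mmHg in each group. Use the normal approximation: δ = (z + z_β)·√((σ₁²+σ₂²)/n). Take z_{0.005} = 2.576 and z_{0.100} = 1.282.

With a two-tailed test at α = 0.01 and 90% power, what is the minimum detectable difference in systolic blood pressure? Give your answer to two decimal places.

δ = (z_{α/2} + z_β) · √((σ₁²+σ₂²)/n)
  = (2.576 + 1.282) · √(288/668)
  = 3.858 · √0.43114
  = 3.858 · 0.6566
  = 2.5332

Minimum detectable difference ≈ 2.53 mmHg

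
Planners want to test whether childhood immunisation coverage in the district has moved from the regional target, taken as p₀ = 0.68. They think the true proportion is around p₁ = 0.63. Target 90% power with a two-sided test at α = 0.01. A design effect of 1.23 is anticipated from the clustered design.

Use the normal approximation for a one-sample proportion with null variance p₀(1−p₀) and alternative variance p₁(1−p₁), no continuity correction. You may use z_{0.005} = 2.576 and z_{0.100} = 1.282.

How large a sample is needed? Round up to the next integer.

n = [z_{α/2}·√(p₀q₀) + z_β·√(p₁q₁)]² / (p₁ − p₀)²
  = [2.576·√(0.68·0.32) + 1.282·√(0.63·0.37)]² / (-0.05)²
  = [2.576·0.4665 + 1.282·0.4828]² / 0.0025
  = [1.8206]² / 0.0025
  = 1325.83
Design effect: 1.23 × 1325.83 = 1630.77.
Round up → n = 1631.

n = 1631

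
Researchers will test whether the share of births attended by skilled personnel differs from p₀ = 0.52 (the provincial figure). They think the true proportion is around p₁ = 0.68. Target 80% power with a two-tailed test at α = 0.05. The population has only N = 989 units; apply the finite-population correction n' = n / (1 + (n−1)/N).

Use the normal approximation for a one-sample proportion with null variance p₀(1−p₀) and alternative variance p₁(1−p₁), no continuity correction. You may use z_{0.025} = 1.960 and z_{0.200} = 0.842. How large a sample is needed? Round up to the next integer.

n = 69

n = [z_{α/2}·√(p₀q₀) + z_β·√(p₁q₁)]² / (p₁ − p₀)²
  = [1.960·√(0.52·0.48) + 0.842·√(0.68·0.32)]² / (0.16)²
  = [1.960·0.4996 + 0.842·0.4665]² / 0.0256
  = [1.3720]² / 0.0256
  = 73.53
Finite-population correction (N = 989): 73.53 / (1 + (73.53 − 1)/989) = 68.51.
Round up → n = 69.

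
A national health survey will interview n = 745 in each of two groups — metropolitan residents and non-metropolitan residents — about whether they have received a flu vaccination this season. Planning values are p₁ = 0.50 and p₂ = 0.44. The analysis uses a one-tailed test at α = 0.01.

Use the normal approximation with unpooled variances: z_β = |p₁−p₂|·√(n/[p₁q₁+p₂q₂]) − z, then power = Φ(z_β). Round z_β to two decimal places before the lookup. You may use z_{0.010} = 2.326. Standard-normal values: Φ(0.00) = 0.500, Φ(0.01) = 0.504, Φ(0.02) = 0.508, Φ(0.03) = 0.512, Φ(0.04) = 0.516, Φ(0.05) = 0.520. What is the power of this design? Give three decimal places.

z_β = |p₁−p₂|·√(n/[p₁q₁+p₂q₂]) − z_α
    = 0.06 · √(745/0.4964) − 2.326
    = 0.06 · 38.7402 − 2.326
    = 2.3244 − 2.326 = -0.0016 → -0.00
Power = Φ(-0.00) = 0.500.

Power ≈ 0.500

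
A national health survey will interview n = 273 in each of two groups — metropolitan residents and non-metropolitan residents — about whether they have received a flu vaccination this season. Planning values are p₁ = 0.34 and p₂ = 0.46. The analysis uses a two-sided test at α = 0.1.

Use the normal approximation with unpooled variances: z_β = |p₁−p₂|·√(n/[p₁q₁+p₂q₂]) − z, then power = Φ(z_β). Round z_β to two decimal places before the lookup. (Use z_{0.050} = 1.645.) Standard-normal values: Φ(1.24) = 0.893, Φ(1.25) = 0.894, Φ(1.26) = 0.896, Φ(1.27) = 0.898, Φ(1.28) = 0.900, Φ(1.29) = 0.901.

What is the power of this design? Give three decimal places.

Power ≈ 0.893

z_β = |p₁−p₂|·√(n/[p₁q₁+p₂q₂]) − z_{α/2}
    = 0.12 · √(273/0.4728) − 1.645
    = 0.12 · 24.0294 − 1.645
    = 2.8835 − 1.645 = 1.2385 → 1.24
Power = Φ(1.24) = 0.893.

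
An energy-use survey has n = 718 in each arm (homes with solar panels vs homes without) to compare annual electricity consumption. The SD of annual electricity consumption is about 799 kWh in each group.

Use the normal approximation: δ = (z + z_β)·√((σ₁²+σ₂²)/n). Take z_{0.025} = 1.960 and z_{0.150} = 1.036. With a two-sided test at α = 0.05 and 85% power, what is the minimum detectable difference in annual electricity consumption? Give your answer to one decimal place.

δ = (z_{α/2} + z_β) · √((σ₁²+σ₂²)/n)
  = (1.960 + 1.036) · √(1276802/718)
  = 2.996 · √1778.3
  = 2.996 · 42.1696
  = 126.3401

Minimum detectable difference ≈ 126.3 kWh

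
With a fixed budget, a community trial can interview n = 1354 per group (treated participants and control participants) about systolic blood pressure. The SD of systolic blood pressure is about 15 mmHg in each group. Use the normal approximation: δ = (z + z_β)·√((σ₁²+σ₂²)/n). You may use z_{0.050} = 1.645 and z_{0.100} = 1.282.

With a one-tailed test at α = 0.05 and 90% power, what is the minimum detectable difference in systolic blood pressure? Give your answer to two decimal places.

Minimum detectable difference ≈ 1.69 mmHg

δ = (z_α + z_β) · √((σ₁²+σ₂²)/n)
  = (1.645 + 1.282) · √(450/1354)
  = 2.927 · √0.33235
  = 2.927 · 0.5765
  = 1.6874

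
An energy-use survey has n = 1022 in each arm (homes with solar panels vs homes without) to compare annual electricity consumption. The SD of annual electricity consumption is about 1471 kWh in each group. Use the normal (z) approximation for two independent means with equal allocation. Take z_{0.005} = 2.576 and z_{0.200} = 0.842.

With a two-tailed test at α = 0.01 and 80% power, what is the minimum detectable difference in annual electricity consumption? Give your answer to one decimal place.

Minimum detectable difference ≈ 222.4 kWh

δ = (z_{α/2} + z_β) · √((σ₁²+σ₂²)/n)
  = (2.576 + 0.842) · √(4327682/1022)
  = 3.418 · √4234.5
  = 3.418 · 65.0732
  = 222.4202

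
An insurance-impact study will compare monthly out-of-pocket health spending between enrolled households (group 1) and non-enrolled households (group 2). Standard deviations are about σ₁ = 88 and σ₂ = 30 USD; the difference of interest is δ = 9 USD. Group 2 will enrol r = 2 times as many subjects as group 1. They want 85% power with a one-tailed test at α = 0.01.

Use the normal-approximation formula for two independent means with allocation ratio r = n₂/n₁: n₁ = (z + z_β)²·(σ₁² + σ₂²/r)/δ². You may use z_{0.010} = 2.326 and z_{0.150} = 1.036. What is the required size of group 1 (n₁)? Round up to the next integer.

n₁ = 1144

n₁ = (z_α + z_β)² · (σ₁² + σ₂²/r) / δ²
   = (2.326 + 1.036)² · (88² + 30²/2) / 9²
   = 11.3030 · (7744 + 450) / 81
   = 11.3030 · 8194 / 81
   = 1143.42
Round up → n₁ = 1144; n₂ = r·n₁ = 2 × 1144 = 2288.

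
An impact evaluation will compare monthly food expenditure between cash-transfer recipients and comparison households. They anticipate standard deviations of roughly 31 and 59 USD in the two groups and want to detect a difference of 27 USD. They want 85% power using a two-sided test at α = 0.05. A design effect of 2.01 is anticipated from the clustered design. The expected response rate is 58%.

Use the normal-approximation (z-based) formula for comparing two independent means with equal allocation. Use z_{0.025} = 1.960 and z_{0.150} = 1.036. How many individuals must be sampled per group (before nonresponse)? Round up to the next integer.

n = 190 per group

n = (z_{α/2} + z_β)² · (σ₁² + σ₂²) / δ²
  = (1.960 + 1.036)² · (31² + 59² = 4442) / 27²
  = 8.9760 · 4442 / 729
  = 54.69
Design effect: 2.01 × 54.69 = 109.93.
Adjust for 58% response: 109.93 / 0.58 = 189.54.
Round up → n = 190 per group.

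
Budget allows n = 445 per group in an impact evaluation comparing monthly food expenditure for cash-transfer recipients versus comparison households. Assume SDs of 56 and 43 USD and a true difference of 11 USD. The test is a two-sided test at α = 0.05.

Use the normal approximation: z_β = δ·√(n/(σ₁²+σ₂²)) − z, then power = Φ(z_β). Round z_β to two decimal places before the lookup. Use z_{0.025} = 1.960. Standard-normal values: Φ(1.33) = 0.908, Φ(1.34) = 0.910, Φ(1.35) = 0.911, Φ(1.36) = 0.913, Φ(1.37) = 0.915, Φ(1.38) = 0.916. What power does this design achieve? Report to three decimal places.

Power ≈ 0.908

z_β = δ·√(n/(σ₁²+σ₂²)) − z_{α/2}
    = 11 · √(445/4985) − 1.960
    = 11 · 0.29878 − 1.960
    = 3.2865 − 1.960 = 1.3265 → 1.33
Power = Φ(1.33) = 0.908.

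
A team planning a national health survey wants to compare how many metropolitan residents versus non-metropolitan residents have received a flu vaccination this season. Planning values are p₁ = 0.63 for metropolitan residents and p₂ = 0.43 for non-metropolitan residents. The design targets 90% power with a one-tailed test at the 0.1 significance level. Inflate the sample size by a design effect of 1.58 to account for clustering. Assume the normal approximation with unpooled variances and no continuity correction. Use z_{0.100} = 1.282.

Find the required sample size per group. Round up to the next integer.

n = 125 per group

n = (z_α + z_β)² · [p₁(1−p₁) + p₂(1−p₂)] / (p₁ − p₂)²
  = (1.282 + 1.282)² · (0.63·0.37 + 0.43·0.57) / (0.20)²
  = (2.564)² · (0.2331 + 0.2451) / 0.0400
  = 6.5741 · 0.4782 / 0.0400
  = 78.59
Design effect: 1.58 × 78.59 = 124.18.
Round up → n = 125 per group.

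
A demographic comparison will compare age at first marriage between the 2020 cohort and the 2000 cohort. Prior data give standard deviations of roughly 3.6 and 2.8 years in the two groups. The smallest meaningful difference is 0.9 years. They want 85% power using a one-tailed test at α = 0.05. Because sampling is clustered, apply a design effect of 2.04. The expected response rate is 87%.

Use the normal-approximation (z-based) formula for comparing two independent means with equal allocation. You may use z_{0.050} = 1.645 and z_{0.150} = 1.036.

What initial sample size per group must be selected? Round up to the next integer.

n = (z_α + z_β)² · (σ₁² + σ₂²) / δ²
  = (1.645 + 1.036)² · (3.6² + 2.8² = 20.8) / 0.9²
  = 7.1878 · 20.8 / 0.81
  = 184.57
Design effect: 2.04 × 184.57 = 376.53.
Adjust for 87% response: 376.53 / 0.87 = 432.80.
Round up → n = 433 per group.

n = 433 per group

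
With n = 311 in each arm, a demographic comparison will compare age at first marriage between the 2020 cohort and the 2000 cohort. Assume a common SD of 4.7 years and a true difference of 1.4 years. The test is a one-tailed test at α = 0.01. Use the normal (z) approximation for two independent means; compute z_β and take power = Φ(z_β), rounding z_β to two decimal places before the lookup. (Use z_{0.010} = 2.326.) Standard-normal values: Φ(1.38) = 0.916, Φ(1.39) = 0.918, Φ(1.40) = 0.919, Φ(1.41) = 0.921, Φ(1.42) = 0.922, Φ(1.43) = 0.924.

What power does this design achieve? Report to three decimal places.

Power ≈ 0.918

z_β = δ·√(n/(σ₁²+σ₂²)) − z_α
    = 1.4 · √(311/44.18) − 2.326
    = 1.4 · 2.65318 − 2.326
    = 3.7145 − 2.326 = 1.3885 → 1.39
Power = Φ(1.39) = 0.918.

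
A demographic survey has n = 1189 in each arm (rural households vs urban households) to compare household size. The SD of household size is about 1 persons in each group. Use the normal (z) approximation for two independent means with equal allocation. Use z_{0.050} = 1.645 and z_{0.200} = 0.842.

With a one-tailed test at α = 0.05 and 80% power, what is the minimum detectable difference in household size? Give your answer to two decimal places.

δ = (z_α + z_β) · √((σ₁²+σ₂²)/n)
  = (1.645 + 0.842) · √(2/1189)
  = 2.487 · √0.00168
  = 2.487 · 0.0410
  = 0.1020

Minimum detectable difference ≈ 0.10 persons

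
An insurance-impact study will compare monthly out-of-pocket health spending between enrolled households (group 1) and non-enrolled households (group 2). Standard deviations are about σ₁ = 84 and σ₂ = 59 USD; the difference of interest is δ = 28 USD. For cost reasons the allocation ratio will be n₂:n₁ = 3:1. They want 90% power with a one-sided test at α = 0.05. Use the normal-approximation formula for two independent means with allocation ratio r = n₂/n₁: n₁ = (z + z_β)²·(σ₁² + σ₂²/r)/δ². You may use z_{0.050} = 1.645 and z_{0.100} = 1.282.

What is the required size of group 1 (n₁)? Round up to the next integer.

n₁ = (z_α + z_β)² · (σ₁² + σ₂²/r) / δ²
   = (1.645 + 1.282)² · (84² + 59²/3) / 28²
   = 8.5673 · (7056 + 1160.3) / 784
   = 8.5673 · 8216.3 / 784
   = 89.79
Round up → n₁ = 90; n₂ = r·n₁ = 3 × 90 = 270.

n₁ = 90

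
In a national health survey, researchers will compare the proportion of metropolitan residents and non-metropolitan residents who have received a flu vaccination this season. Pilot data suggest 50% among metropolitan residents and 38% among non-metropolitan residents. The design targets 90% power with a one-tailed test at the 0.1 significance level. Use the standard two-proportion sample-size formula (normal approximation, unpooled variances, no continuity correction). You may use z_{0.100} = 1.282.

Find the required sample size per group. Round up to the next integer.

n = 222 per group

n = (z_α + z_β)² · [p₁(1−p₁) + p₂(1−p₂)] / (p₁ − p₂)²
  = (1.282 + 1.282)² · (0.50·0.50 + 0.38·0.62) / (0.12)²
  = (2.564)² · (0.2500 + 0.2356) / 0.0144
  = 6.5741 · 0.4856 / 0.0144
  = 221.69
Round up → n = 222 per group.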